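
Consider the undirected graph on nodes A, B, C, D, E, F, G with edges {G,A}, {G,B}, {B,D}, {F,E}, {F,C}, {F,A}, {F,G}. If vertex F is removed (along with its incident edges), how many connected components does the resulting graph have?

With F gone, the remaining components are: {C}; {E}; {A, B, D, G}.
That is 3 components.

3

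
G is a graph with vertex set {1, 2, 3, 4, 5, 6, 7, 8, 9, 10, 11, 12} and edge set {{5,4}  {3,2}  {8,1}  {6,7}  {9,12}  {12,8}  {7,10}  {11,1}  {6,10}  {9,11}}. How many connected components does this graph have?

Starting from 2 we can reach 2, 3. That is one component of size 2.
Starting from 4 we can reach 4, 5. That is one component of size 2.
Starting from 6 we can reach 6, 7, 10. That is one component of size 3.
Starting from 1 we can reach 1, 8, 9, 11, 12. That is one component of size 5.
Total: 4 components.

4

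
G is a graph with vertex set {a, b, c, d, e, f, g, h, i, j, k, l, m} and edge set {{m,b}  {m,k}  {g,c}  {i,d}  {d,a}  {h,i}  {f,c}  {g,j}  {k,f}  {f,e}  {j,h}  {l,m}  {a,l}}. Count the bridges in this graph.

The edges on the cycle g-j-h-i-d-a-l-m-k-f-c-g are not bridges since each lies on that cycle.
But removing b—m disconnects b from m; removing f—e disconnects f from e — these are bridges.
That makes 2 bridges.

2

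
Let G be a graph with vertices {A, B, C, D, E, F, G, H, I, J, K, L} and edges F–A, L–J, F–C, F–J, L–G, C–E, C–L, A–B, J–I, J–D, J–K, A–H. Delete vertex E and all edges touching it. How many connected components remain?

With E gone, the remaining components are: {A, B, C, D, F, G, H, I, J, K, L}.
That is 1 component.

1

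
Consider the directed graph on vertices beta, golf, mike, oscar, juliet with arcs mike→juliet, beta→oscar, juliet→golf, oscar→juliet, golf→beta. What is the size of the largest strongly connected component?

4

{beta, golf, oscar, juliet} are all mutually reachable — one SCC of size 4.
{mike} is an SCC by itself.
The largest has 4 vertices.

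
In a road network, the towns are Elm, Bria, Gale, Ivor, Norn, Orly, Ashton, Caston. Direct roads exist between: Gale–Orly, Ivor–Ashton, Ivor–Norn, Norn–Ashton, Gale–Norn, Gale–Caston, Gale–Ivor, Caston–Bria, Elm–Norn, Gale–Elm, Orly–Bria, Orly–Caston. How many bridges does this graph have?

The edges on the cycle Gale-Orly-Bria-Caston-Gale are not bridges since each lies on that cycle.
Every edge lies on some cycle, so there are no bridges.

0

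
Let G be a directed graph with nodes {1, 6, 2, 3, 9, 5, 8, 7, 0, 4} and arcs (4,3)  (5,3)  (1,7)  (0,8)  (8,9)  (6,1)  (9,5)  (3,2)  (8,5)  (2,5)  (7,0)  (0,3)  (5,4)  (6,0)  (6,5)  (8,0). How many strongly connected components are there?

6

{2, 3, 4, 5} are all mutually reachable — one SCC of size 4.
{0, 8} are all mutually reachable — one SCC of size 2.
{9} is an SCC by itself.
{6} is an SCC by itself.
{7} is an SCC by itself.
(and 1 more singleton SCC)
That gives 6 strongly connected components.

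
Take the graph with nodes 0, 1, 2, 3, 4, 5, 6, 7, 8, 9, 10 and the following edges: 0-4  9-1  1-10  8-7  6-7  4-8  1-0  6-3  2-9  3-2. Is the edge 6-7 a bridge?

No

After removing 6-7, the path 6-3-2-9-1-0-4-8-7 still connects them, so the edge is not a bridge.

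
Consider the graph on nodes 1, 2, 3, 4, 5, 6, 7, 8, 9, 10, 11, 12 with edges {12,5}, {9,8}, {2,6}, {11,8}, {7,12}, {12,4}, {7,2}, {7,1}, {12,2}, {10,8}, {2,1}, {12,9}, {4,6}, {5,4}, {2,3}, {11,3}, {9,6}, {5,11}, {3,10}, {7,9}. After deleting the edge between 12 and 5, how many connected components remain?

1

12 and 5 are still connected via 12-4-5, so the component count stays at 1.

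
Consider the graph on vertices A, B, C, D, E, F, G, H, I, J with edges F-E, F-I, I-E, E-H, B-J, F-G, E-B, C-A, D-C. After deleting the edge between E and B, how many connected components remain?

3

Before removal there are 2 components.
E-B is a bridge — removing it separates E's side from B's side.
After removal: 3 components.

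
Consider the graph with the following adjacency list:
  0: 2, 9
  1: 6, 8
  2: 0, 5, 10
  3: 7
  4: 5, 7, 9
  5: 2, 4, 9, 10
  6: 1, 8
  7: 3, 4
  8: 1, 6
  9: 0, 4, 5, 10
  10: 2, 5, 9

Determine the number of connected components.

2

Starting from 1 we can reach 1, 6, 8. That is one component of size 3.
Starting from 0 we can reach 0, 2, 3, 4, 5, 7, 9, 10. That is one component of size 8.
Total: 2 components.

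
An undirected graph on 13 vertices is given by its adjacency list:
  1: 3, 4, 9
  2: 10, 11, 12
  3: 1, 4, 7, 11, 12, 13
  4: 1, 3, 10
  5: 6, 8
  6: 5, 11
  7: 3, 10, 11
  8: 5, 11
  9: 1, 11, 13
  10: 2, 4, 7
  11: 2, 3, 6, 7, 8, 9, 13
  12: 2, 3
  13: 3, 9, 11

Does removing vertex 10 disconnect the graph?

No

Deleting 10 leaves 1 component (was 1) (its neighbors 2, 4, 7 remain connected to each other), so 10 is not a cut vertex.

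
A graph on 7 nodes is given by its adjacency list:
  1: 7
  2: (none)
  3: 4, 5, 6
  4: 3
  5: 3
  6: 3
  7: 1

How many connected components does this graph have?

3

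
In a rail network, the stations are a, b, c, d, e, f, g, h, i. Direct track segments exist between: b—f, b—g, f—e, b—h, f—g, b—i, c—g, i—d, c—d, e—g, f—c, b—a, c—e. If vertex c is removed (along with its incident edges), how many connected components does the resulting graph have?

1

With c gone, the remaining components are: {a, b, d, e, f, g, h, i}.
That is 1 component.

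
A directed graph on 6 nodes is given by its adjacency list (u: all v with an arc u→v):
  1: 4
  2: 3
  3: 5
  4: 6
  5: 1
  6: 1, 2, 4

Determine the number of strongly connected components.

1

{1, 2, 3, 4, 5, 6} are all mutually reachable — one SCC of size 6.
That gives 1 strongly connected component.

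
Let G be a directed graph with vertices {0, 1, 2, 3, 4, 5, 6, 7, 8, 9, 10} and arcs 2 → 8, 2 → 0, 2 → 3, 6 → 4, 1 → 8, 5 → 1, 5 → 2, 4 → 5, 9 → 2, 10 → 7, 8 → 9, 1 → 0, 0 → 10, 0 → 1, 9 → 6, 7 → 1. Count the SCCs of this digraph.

2

{0, 1, 2, 4, 5, 6, 7, 8, 9, 10} are all mutually reachable — one SCC of size 10.
{3} is an SCC by itself.
That gives 2 strongly connected components.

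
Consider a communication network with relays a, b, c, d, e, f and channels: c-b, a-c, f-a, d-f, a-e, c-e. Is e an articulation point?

No

Deleting e leaves 1 component (was 1) (its neighbors a, c remain connected to each other), so e is not a cut vertex.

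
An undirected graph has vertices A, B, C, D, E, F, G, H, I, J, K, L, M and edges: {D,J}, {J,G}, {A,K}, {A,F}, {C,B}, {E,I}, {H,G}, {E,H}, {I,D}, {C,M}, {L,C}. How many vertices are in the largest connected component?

6

Starting from A we can reach A, F, K. That is one component of size 3.
Starting from B we can reach B, C, L, M. That is one component of size 4.
Starting from D we can reach D, E, G, H, I, J. That is one component of size 6.
The largest has 6 vertices.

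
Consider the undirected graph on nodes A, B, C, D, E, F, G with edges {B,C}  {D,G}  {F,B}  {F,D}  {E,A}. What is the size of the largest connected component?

5

Starting from A we can reach A, E. That is one component of size 2.
Starting from B we can reach B, C, D, F, G. That is one component of size 5.
The largest has 5 vertices.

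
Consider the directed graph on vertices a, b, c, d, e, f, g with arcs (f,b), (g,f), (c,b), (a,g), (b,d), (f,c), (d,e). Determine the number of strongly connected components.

{g} is an SCC by itself.
{d} is an SCC by itself.
{b} is an SCC by itself.
{c} is an SCC by itself.
{f} is an SCC by itself.
(and 2 more singleton SCCs)
That gives 7 strongly connected components.

7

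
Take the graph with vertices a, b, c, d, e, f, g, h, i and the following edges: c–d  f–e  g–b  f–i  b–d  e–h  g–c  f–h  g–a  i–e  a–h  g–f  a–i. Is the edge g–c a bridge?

No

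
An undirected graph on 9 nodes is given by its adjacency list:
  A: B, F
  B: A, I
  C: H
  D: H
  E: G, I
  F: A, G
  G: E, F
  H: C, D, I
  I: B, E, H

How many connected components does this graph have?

Starting from A we can reach A, B, C, D, E, F, G, H, I. That is one component of size 9.
Total: 1 component.

1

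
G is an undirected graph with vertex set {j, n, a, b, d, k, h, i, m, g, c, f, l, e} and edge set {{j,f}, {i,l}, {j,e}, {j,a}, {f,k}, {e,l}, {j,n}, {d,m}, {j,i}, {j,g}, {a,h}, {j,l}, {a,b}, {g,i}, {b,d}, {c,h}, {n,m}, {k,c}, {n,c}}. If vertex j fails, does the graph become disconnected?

Deleting j raises the number of components from 1 to 2, so j is a cut vertex.

Yes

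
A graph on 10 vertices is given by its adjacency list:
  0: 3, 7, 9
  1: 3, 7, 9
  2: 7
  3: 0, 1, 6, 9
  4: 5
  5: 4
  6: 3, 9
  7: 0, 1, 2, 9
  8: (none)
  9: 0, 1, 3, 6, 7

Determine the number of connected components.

3

8 is isolated — a component by itself.
Starting from 4 we can reach 4, 5. That is one component of size 2.
Starting from 0 we can reach 0, 1, 2, 3, 6, 7, 9. That is one component of size 7.
Total: 3 components.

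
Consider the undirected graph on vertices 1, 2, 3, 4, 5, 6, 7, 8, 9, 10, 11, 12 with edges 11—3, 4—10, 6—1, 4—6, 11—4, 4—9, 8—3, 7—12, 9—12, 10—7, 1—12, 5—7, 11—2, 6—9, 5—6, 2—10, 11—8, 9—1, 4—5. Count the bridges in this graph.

0

The edges on the cycle 11-8-3-11 are not bridges since each lies on that cycle.
Every edge lies on some cycle, so there are no bridges.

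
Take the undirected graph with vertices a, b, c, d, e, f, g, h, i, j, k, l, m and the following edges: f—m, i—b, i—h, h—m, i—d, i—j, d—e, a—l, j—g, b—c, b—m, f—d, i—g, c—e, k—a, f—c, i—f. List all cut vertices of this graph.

Removing a increases the component count from 2 to 3, so a is a cut vertex.
Removing i increases the component count from 2 to 3, so i is a cut vertex.
By contrast removing d leaves 2 components; it is not a cut vertex. No other vertex is a cut vertex either.

a, i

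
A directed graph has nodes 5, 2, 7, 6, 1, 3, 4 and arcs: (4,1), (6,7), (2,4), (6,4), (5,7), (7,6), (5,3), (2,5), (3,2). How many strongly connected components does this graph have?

{2, 3, 5} are all mutually reachable — one SCC of size 3.
{6, 7} are all mutually reachable — one SCC of size 2.
{4} is an SCC by itself.
{1} is an SCC by itself.
That gives 4 strongly connected components.

4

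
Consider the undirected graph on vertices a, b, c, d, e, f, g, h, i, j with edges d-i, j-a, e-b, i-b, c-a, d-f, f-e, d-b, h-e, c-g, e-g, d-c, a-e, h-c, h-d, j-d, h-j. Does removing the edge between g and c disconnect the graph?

No

After removing g-c, the path g-e-h-c still connects them, so the edge is not a bridge.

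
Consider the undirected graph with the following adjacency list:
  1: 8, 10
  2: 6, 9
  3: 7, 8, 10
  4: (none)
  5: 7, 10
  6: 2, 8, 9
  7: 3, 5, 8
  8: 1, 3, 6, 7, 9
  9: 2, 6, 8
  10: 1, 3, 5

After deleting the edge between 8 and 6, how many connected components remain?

2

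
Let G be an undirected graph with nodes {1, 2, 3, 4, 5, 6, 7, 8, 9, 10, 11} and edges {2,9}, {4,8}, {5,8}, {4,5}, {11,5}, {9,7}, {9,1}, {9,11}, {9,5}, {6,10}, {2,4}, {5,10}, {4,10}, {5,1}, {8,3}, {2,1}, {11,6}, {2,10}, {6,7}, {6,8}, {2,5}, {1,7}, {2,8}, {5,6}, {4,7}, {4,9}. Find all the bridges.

The edges on the cycle 2-4-5-1-9-2 are not bridges since each lies on that cycle.
But removing 3—8 disconnects 3 from 8 — this is a bridge.

3-8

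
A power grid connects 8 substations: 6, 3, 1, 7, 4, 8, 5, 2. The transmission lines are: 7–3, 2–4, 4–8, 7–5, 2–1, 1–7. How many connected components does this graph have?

6 is isolated — a component by itself.
Starting from 1 we can reach 1, 2, 3, 4, 5, 7, 8. That is one component of size 7.
Total: 2 components.

2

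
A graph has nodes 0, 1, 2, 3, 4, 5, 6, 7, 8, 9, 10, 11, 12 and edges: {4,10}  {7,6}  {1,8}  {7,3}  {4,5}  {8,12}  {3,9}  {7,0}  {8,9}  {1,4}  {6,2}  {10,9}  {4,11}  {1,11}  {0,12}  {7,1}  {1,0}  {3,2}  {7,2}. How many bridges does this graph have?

The edges on the cycle 7-3-2-6-7 are not bridges since each lies on that cycle.
But removing 4—5 disconnects 4 from 5 — this is a bridge.

1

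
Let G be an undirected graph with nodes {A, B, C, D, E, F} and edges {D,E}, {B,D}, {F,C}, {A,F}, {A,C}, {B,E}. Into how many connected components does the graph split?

Starting from A we can reach A, C, F. That is one component of size 3.
Starting from B we can reach B, D, E. That is one component of size 3.
Total: 2 components.

2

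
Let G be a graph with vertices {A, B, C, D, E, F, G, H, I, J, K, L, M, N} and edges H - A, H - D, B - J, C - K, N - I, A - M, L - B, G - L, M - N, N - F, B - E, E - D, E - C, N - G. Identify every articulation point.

B, C, E, N

Removing B increases the component count from 1 to 2, so B is a cut vertex.
Removing C increases the component count from 1 to 2, so C is a cut vertex.
Removing E increases the component count from 1 to 2, so E is a cut vertex.
Likewise N is a cut vertex.
By contrast removing D leaves 1 component; it is not a cut vertex. No other vertex is a cut vertex either.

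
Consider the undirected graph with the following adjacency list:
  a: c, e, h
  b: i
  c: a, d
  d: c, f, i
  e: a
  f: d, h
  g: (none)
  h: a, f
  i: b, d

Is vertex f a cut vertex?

No

Deleting f leaves 2 components (was 2), so f is not a cut vertex.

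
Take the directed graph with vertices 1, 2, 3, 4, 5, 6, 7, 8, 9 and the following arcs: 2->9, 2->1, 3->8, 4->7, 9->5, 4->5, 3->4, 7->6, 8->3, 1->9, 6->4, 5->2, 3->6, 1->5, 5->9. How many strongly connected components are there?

3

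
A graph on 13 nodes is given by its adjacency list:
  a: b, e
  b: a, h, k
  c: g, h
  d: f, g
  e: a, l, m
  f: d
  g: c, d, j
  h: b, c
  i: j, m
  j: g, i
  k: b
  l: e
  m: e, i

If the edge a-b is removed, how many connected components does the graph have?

1

a and b are still connected via a-e-m-i-j-g-c-h-b, so the component count stays at 1.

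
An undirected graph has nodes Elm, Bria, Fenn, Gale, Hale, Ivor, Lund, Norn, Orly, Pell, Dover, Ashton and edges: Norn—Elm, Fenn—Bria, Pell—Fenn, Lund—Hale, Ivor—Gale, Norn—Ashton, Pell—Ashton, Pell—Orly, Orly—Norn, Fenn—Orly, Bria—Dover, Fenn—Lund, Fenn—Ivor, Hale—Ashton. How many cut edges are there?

5

The edges on the cycle Pell-Fenn-Lund-Hale-Ashton-Pell are not bridges since each lies on that cycle.
But removing Norn—Elm disconnects Norn from Elm; removing Dover—Bria disconnects Dover from Bria; removing Gale—Ivor disconnects Gale from Ivor; removing Bria—Fenn disconnects Bria from Fenn — these are bridges.
In total 5 edges are bridges.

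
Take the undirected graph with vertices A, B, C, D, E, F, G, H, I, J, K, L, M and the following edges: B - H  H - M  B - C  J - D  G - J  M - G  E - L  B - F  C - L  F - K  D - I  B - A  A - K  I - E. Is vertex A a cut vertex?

No

Deleting A leaves 1 component (was 1) (its neighbors B, K remain connected to each other), so A is not a cut vertex.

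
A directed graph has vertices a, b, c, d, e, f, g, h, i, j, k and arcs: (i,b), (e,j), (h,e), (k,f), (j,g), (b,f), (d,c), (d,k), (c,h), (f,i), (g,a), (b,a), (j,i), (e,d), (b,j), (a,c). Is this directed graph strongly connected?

From k we can reach every vertex (a, b, c, d, e, f, g, h, i, j, k), and every vertex can reach k (a, b, c, d, e, f, g, h, i, j, k). So the whole graph is one strongly connected component.

Yes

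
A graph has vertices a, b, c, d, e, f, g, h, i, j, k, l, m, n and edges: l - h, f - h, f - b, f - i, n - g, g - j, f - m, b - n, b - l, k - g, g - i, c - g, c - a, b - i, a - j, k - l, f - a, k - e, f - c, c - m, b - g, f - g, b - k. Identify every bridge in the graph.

The edges on the cycle f-b-k-l-h-f are not bridges since each lies on that cycle.
But removing k - e disconnects k from e — this is a bridge.

e-k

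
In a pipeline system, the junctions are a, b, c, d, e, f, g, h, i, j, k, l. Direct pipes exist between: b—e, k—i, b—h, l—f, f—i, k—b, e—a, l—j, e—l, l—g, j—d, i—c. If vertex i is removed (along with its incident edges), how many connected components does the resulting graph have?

With i gone, the remaining components are: {c}; {a, b, d, e, f, g, h, j, k, l}.
That is 2 components.

2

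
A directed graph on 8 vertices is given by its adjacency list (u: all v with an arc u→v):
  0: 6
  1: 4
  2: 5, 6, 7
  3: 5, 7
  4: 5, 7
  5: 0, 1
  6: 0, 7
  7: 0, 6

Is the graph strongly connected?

No

There is no directed path from 7 to 5, so the graph is not strongly connected.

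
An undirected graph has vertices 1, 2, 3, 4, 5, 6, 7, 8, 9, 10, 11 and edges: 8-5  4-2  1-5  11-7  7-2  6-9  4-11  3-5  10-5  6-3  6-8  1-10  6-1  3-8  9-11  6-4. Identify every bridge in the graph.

none

The edges on the cycle 1-10-5-1 are not bridges since each lies on that cycle.
Every edge lies on some cycle, so there are no bridges.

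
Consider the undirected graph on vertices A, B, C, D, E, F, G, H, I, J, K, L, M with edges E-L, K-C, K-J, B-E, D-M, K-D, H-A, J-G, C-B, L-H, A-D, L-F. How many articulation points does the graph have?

Removing D increases the component count from 2 to 3, so D is a cut vertex.
Removing J increases the component count from 2 to 3, so J is a cut vertex.
Removing K increases the component count from 2 to 3, so K is a cut vertex.
Likewise L is a cut vertex.
By contrast removing E leaves 2 components; it is not a cut vertex. No other vertex is a cut vertex either.

4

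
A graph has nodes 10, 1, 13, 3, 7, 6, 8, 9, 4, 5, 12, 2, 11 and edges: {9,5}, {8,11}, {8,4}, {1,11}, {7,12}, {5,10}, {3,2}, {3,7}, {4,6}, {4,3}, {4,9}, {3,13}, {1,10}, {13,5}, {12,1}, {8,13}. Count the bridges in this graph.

The edges on the cycle 4-9-5-13-3-4 are not bridges since each lies on that cycle.
But removing 2 - 3 disconnects 2 from 3; removing 4 - 6 disconnects 4 from 6 — these are bridges.
That makes 2 bridges.

2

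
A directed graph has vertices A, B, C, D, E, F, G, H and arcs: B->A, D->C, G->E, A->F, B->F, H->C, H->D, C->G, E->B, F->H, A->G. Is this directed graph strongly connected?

Yes

From H we can reach every vertex (A, B, C, D, E, F, G, H), and every vertex can reach H (A, B, C, D, E, F, G, H). So the whole graph is one strongly connected component.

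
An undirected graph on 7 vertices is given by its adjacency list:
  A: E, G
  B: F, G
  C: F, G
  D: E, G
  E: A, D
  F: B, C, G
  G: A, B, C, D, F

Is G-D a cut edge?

After removing G-D, the path G-A-E-D still connects them, so the edge is not a bridge.

No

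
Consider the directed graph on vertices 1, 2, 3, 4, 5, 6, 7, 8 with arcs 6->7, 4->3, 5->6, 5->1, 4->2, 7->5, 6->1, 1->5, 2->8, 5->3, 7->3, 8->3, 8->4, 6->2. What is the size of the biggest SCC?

{1, 5, 6, 7} are all mutually reachable — one SCC of size 4.
{2, 4, 8} are all mutually reachable — one SCC of size 3.
{3} is an SCC by itself.
The largest has 4 vertices.

4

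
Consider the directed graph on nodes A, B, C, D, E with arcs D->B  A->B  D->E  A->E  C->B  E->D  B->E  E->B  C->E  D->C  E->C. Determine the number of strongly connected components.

2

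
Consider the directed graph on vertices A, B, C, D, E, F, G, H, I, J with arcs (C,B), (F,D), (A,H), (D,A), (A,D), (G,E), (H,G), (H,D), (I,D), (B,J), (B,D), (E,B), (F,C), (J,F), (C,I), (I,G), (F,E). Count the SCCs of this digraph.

1

{A, B, C, D, E, F, G, H, I, J} are all mutually reachable — one SCC of size 10.
That gives 1 strongly connected component.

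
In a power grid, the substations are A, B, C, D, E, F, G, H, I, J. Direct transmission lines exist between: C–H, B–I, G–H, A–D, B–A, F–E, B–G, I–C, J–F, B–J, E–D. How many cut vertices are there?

Removing B increases the component count from 1 to 2, so B is a cut vertex.
By contrast removing A leaves 1 component; it is not a cut vertex. No other vertex is a cut vertex either.

1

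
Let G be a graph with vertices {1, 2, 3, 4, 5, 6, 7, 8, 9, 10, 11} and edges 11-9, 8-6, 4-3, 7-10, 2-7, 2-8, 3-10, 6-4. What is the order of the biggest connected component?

7

1 is isolated — a component by itself.
5 is isolated — a component by itself.
Starting from 9 we can reach 9, 11. That is one component of size 2.
Starting from 2 we can reach 2, 3, 4, 6, 7, 8, 10. That is one component of size 7.
The largest has 7 vertices.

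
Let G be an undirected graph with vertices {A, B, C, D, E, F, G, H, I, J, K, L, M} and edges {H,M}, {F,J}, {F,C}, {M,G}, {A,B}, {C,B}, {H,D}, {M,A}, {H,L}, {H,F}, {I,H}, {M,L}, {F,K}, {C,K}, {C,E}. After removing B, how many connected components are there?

With B gone, the remaining components are: {A, C, D, E, F, G, H, I, J, K, L, M}.
That is 1 component.

1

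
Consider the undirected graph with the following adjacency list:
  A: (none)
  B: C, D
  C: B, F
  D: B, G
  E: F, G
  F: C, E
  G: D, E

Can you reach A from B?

No

The component containing B is {B, C, D, E, F, G}, and A is not in it.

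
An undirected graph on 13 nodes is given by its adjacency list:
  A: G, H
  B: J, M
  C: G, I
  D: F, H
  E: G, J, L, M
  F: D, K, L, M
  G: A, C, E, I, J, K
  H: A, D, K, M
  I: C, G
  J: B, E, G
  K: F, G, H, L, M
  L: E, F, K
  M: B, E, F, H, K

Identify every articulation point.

Removing G increases the component count from 1 to 2, so G is a cut vertex.
By contrast removing F leaves 1 component; it is not a cut vertex. No other vertex is a cut vertex either.

G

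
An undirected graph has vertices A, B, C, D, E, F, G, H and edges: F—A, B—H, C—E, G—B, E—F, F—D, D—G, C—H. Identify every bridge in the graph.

The edges on the cycle C-E-F-D-G-B-H-C are not bridges since each lies on that cycle.
But removing F—A disconnects F from A — this is a bridge.

A-F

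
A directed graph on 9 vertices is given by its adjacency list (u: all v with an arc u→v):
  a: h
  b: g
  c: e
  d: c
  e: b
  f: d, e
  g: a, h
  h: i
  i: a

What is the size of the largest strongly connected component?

{a, h, i} are all mutually reachable — one SCC of size 3.
{d} is an SCC by itself.
{f} is an SCC by itself.
{c} is an SCC by itself.
{b} is an SCC by itself.
(and 2 more singleton SCCs)
The largest has 3 vertices.

3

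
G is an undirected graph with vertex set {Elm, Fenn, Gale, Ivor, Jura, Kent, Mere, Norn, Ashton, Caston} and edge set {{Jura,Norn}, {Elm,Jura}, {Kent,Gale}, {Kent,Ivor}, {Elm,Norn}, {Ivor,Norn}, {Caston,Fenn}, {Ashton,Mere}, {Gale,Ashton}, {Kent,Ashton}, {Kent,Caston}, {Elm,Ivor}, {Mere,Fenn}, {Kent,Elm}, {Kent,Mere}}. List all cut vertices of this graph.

Removing Kent increases the component count from 1 to 2, so Kent is a cut vertex.
By contrast removing Ashton leaves 1 component; it is not a cut vertex. No other vertex is a cut vertex either.

Kent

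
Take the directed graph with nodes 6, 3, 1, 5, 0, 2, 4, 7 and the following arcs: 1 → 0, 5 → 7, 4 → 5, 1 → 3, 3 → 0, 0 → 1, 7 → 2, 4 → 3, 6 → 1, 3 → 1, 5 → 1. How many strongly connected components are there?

6

{0, 1, 3} are all mutually reachable — one SCC of size 3.
{4} is an SCC by itself.
{7} is an SCC by itself.
{5} is an SCC by itself.
{2} is an SCC by itself.
(and 1 more singleton SCC)
That gives 6 strongly connected components.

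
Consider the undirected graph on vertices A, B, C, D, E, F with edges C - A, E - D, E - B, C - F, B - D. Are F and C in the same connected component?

From F we can reach A, C, F, which includes C.

Yes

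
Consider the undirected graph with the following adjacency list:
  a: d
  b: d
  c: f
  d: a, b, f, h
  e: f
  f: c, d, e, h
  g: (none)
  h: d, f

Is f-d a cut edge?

After removing f-d, the path f-h-d still connects them, so the edge is not a bridge.

No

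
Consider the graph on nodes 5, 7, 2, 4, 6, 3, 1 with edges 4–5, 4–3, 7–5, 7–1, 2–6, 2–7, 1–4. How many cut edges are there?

The edges on the cycle 7-1-4-5-7 are not bridges since each lies on that cycle.
But removing 7–2 disconnects 7 from 2; removing 3–4 disconnects 3 from 4; removing 6–2 disconnects 6 from 2 — these are bridges.
That makes 3 bridges.

3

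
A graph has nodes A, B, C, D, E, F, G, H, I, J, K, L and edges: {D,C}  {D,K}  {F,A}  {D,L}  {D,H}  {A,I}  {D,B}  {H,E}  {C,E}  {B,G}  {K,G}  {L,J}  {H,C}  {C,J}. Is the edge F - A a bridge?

Yes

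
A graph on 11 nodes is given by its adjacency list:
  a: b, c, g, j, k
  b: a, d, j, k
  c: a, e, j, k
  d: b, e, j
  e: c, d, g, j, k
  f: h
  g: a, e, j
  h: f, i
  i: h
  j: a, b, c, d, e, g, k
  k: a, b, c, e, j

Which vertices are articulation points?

h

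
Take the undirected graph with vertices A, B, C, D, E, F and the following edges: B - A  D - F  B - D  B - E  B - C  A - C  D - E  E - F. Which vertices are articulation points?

Removing B increases the component count from 1 to 2, so B is a cut vertex.
By contrast removing A leaves 1 component; it is not a cut vertex. No other vertex is a cut vertex either.

B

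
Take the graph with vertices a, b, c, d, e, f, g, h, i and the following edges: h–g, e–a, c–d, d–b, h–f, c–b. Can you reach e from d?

The component containing d is {b, c, d}, and e is not in it.

No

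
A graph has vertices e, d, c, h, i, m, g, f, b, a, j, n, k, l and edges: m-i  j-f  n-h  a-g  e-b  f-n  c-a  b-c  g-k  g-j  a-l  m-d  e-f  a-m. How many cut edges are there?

7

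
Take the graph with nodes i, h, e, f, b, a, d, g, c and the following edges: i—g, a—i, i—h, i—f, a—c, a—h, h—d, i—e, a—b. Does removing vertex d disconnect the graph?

Deleting d leaves 1 component (was 1), so d is not a cut vertex.

No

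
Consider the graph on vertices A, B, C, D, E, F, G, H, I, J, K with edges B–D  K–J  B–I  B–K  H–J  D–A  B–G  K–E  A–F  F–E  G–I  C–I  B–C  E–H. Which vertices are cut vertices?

Removing B increases the component count from 1 to 2, so B is a cut vertex.
By contrast removing F leaves 1 component; it is not a cut vertex. No other vertex is a cut vertex either.

B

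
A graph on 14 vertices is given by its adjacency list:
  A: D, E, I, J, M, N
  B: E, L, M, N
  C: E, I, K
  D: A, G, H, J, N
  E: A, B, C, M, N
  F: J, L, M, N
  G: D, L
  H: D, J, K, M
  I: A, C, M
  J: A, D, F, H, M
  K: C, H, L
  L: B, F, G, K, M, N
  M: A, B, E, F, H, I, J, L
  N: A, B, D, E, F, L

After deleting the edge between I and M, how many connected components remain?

1

I and M are still connected via I-A-M, so the component count stays at 1.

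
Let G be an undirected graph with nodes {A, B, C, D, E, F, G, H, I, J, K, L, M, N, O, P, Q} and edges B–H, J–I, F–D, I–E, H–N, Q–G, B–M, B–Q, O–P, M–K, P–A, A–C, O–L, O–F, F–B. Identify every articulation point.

Removing A increases the component count from 2 to 3, so A is a cut vertex.
Removing B increases the component count from 2 to 5, so B is a cut vertex.
Removing F increases the component count from 2 to 4, so F is a cut vertex.
Likewise H, I, M, O, P, Q are cut vertices.
By contrast removing G leaves 2 components; it is not a cut vertex. No other vertex is a cut vertex either.

A, B, F, H, I, M, O, P, Q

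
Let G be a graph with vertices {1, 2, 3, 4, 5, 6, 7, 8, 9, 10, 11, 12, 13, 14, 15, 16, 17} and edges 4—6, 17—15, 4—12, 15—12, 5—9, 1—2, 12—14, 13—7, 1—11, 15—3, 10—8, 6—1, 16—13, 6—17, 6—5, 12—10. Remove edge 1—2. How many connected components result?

3

Before removal there are 2 components.
1—2 is a bridge — removing it separates 1's side from 2's side.
After removal: 3 components.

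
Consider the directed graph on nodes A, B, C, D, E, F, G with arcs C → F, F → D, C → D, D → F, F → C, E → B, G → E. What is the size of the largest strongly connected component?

3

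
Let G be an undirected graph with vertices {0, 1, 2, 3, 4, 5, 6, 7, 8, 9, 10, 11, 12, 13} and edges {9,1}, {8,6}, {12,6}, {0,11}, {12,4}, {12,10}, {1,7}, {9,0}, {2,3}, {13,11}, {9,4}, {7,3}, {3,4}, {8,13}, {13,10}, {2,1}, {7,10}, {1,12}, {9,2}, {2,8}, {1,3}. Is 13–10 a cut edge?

After removing 13–10, the path 13-8-6-12-10 still connects them, so the edge is not a bridge.

No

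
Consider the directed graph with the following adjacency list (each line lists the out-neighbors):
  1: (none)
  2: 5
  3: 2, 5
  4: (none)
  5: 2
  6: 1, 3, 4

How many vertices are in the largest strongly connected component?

2

{2, 5} are all mutually reachable — one SCC of size 2.
{4} is an SCC by itself.
{6} is an SCC by itself.
{1} is an SCC by itself.
{3} is an SCC by itself.
The largest has 2 vertices.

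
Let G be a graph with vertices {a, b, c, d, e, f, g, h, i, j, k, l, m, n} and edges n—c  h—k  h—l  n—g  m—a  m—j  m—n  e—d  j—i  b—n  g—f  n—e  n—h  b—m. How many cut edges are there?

The edges on the cycle b-m-n-b are not bridges since each lies on that cycle.
But removing d—e disconnects d from e; removing m—j disconnects m from j; removing n—g disconnects n from g; removing k—h disconnects k from h — these are bridges.
In total 11 edges are bridges.

11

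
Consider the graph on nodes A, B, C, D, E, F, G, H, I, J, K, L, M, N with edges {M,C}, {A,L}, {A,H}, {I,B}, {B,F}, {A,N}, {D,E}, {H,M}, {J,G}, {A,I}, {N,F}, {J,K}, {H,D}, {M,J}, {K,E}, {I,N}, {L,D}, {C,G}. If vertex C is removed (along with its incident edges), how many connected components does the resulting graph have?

1

With C gone, the remaining components are: {A, B, D, E, F, G, H, I, J, K, L, M, N}.
That is 1 component.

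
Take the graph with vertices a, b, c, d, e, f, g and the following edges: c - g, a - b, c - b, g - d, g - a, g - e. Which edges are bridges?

The edges on the cycle c-g-a-b-c are not bridges since each lies on that cycle.
But removing g - d disconnects g from d; removing g - e disconnects g from e — these are bridges.

d-g, e-g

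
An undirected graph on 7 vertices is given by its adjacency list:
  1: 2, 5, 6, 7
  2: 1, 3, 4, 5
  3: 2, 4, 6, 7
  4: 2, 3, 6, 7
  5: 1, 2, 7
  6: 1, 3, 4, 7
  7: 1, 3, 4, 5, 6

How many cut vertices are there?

Removing 6, for instance, still leaves 1 component. No single vertex removal increases the component count — the graph has no articulation points.

0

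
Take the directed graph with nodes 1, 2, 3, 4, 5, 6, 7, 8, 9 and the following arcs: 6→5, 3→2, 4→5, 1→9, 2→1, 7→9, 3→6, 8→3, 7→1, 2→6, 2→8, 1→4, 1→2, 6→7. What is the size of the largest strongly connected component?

{1, 2, 3, 6, 7, 8} are all mutually reachable — one SCC of size 6.
{9} is an SCC by itself.
{4} is an SCC by itself.
{5} is an SCC by itself.
The largest has 6 vertices.

6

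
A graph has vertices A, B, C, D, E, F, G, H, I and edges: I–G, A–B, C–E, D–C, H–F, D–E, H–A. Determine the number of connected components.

Starting from G we can reach G, I. That is one component of size 2.
Starting from C we can reach C, D, E. That is one component of size 3.
Starting from A we can reach A, B, F, H. That is one component of size 4.
Total: 3 components.

3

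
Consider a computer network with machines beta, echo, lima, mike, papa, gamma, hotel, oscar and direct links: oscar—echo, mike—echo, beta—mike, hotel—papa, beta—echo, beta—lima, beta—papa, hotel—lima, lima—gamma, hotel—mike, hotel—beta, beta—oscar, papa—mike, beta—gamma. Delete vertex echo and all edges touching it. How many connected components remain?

1

With echo gone, the remaining components are: {beta, lima, mike, papa, gamma, hotel, oscar}.
That is 1 component.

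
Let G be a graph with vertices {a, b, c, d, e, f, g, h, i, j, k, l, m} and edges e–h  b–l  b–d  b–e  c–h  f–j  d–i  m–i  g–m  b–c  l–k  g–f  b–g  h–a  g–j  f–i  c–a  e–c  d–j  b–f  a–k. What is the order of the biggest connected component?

Starting from a we can reach a, b, c, d, e, f, g, h, i, j, k, l, m. That is one component of size 13.
The largest has 13 vertices.

13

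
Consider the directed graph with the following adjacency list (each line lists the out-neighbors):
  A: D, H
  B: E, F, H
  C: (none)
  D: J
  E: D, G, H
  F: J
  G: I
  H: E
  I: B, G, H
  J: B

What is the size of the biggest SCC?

8

{B, D, E, F, G, H, I, J} are all mutually reachable — one SCC of size 8.
{A} is an SCC by itself.
{C} is an SCC by itself.
The largest has 8 vertices.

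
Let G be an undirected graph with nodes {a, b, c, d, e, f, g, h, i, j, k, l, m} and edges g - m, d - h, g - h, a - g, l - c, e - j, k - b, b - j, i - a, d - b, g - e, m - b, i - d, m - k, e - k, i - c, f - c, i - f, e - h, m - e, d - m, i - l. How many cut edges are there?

0

The edges on the cycle m-k-b-m are not bridges since each lies on that cycle.
Every edge lies on some cycle, so there are no bridges.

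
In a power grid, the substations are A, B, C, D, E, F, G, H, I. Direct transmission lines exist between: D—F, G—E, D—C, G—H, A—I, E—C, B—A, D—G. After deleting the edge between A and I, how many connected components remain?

3

Before removal there are 2 components.
A—I is a bridge — removing it separates A's side from I's side.
After removal: 3 components.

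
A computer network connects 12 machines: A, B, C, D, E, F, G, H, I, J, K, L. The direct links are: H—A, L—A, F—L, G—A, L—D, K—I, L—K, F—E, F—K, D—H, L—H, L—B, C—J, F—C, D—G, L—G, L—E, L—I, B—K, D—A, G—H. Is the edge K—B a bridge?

After removing K—B, the path K-L-B still connects them, so the edge is not a bridge.

No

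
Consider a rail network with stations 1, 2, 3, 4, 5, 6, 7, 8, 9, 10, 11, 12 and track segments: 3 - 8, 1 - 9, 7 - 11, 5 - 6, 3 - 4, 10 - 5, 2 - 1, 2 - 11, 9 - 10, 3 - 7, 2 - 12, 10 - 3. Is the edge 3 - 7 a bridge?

No

After removing 3 - 7, the path 3-10-9-1-2-11-7 still connects them, so the edge is not a bridge.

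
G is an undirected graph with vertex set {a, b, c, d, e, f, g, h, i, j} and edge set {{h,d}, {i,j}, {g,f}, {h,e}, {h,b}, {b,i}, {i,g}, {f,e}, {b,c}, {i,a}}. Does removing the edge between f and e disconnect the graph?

No

After removing f–e, the path f-g-i-b-h-e still connects them, so the edge is not a bridge.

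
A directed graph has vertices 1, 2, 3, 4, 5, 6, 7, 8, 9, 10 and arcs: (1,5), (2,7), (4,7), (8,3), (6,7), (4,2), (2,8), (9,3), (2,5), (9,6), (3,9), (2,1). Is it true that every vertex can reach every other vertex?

No

There is no directed path from 5 to 8, so the graph is not strongly connected.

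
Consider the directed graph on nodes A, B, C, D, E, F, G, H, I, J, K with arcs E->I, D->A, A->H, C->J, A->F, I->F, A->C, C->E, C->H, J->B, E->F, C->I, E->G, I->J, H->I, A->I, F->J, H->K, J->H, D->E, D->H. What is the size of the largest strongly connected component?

{F, H, I, J} are all mutually reachable — one SCC of size 4.
{D} is an SCC by itself.
{B} is an SCC by itself.
{G} is an SCC by itself.
{A} is an SCC by itself.
(and 3 more singleton SCCs)
The largest has 4 vertices.

4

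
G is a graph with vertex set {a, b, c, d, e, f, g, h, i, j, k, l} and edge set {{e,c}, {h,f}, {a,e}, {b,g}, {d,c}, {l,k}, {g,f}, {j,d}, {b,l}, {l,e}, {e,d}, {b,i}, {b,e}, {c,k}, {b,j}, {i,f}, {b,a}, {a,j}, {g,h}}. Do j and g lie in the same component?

From j we can reach a, b, c, d, e, f, g, h, i, j, k, l, which includes g.

Yes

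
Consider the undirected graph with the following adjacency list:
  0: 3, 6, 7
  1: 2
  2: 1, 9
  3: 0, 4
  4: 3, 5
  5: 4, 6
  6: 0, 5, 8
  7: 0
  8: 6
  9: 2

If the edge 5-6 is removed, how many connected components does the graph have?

2

5 and 6 are still connected via 5-4-3-0-6, so the component count stays at 2.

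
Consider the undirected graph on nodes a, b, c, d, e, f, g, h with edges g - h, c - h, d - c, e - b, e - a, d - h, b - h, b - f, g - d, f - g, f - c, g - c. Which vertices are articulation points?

Removing b increases the component count from 1 to 2, so b is a cut vertex.
Removing e increases the component count from 1 to 2, so e is a cut vertex.
By contrast removing a leaves 1 component; it is not a cut vertex. No other vertex is a cut vertex either.

b, e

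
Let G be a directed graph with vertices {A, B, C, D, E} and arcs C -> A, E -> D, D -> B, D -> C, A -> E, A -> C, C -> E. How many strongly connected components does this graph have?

2

{A, C, D, E} are all mutually reachable — one SCC of size 4.
{B} is an SCC by itself.
That gives 2 strongly connected components.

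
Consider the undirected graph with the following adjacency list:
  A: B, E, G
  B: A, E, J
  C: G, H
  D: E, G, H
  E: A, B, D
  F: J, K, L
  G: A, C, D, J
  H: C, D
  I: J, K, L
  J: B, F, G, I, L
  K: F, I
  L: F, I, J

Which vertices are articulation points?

Removing J increases the component count from 1 to 2, so J is a cut vertex.
By contrast removing E leaves 1 component; it is not a cut vertex. No other vertex is a cut vertex either.

J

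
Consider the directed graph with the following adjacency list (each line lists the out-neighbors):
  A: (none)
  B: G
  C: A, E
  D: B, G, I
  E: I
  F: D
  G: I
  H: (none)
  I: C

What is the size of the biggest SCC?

{C, E, I} are all mutually reachable — one SCC of size 3.
{D} is an SCC by itself.
{B} is an SCC by itself.
{A} is an SCC by itself.
{F} is an SCC by itself.
(and 2 more singleton SCCs)
The largest has 3 vertices.

3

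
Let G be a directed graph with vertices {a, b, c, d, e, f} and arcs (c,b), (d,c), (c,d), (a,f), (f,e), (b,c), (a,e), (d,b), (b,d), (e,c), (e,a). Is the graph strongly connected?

No

There is no directed path from c to f, so the graph is not strongly connected.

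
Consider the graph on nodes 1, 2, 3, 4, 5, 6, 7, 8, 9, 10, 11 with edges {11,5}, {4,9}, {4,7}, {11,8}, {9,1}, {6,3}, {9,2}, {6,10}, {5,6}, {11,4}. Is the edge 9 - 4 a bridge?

Yes

Removing 9 - 4 leaves no path between 9 and 4: the component count goes from 1 to 2. So it is a bridge.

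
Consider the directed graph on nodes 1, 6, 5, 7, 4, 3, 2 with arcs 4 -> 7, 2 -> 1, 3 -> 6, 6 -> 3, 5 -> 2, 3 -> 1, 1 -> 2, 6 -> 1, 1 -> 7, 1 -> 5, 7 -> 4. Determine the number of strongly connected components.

{1, 2, 5} are all mutually reachable — one SCC of size 3.
{4, 7} are all mutually reachable — one SCC of size 2.
{3, 6} are all mutually reachable — one SCC of size 2.
That gives 3 strongly connected components.

3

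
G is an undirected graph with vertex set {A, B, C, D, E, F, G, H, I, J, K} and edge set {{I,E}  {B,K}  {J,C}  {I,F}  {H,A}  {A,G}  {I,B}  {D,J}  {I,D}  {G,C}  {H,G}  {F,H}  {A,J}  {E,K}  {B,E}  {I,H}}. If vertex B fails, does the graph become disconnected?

No

Deleting B leaves 1 component (was 1) (its neighbors E, I, K remain connected to each other), so B is not a cut vertex.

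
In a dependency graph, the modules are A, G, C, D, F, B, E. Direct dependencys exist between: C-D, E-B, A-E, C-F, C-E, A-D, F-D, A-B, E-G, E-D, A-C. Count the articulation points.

1

Removing E increases the component count from 1 to 2, so E is a cut vertex.
By contrast removing D leaves 1 component; it is not a cut vertex. No other vertex is a cut vertex either.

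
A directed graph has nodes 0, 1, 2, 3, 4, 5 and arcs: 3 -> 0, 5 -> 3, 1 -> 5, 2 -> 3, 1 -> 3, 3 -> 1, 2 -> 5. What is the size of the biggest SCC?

3

{1, 3, 5} are all mutually reachable — one SCC of size 3.
{0} is an SCC by itself.
{2} is an SCC by itself.
{4} is an SCC by itself.
The largest has 3 vertices.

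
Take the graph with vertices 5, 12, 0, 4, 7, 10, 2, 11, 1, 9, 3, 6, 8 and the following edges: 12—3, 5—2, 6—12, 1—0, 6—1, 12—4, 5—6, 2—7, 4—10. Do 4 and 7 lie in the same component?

From 4 we can reach 0, 1, 2, 3, 4, 5, 6, 7, 10, 12, which includes 7.

Yes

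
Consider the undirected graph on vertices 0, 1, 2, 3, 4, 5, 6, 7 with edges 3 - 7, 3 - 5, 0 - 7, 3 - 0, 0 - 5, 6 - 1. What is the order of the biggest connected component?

2 is isolated — a component by itself.
4 is isolated — a component by itself.
Starting from 1 we can reach 1, 6. That is one component of size 2.
Starting from 0 we can reach 0, 3, 5, 7. That is one component of size 4.
The largest has 4 vertices.

4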